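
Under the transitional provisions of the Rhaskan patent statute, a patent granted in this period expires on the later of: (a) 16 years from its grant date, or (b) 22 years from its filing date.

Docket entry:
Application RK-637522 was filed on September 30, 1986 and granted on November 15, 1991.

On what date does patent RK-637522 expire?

September 30, 2008

(a) grant + 16 years → 15 November 2007.
(b) filing + 22 years → 30 September 2008.
Later of the two: 30 September 2008.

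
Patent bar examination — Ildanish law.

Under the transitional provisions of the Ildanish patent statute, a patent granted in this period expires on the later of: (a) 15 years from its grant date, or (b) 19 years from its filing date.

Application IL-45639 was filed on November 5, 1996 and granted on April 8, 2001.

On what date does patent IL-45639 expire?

(a) grant + 15 years → 8 April 2016.
(b) filing + 19 years → 5 November 2015.
Later of the two: 8 April 2016.

2016-04-08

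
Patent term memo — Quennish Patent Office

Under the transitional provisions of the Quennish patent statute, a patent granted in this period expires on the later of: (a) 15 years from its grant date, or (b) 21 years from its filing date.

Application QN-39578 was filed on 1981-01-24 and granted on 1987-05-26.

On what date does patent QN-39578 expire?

(a) grant + 15 years → 26 May 2002.
(b) filing + 21 years → 24 January 2002.
Later of the two: 26 May 2002.

2002-05-26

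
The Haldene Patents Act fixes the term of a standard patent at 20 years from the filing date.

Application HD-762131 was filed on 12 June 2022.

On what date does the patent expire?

2042-06-12

Filing date + 20 years → 12 June 2042.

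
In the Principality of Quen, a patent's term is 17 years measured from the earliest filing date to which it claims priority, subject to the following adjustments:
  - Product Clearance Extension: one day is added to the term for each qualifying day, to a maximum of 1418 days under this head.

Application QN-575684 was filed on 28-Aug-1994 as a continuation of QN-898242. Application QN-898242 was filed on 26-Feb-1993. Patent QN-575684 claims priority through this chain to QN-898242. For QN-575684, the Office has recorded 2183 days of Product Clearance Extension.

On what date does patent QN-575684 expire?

2014-01-14

Earliest priority filing: 26 February 1993.
Base term: 26 February 1993 + 17 years → 26 February 2010.
Product Clearance Extension: 2183 days claimed exceeds the 1418-day cap, so +1418 days → 14 January 2014.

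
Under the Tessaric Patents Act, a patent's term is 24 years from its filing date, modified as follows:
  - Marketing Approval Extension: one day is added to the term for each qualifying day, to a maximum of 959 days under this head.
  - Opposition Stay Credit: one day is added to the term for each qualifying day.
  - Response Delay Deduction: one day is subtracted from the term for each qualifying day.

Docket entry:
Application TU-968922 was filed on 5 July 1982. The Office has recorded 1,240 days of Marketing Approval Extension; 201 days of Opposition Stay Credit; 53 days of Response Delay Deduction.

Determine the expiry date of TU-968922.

Base term: filing date + 24 years → 5 July 2006.
Marketing Approval Extension: 1240 days claimed exceeds the 959-day cap, so +959 days → 18 February 2009.
Opposition Stay Credit: +201 days → 7 September 2009.
Response Delay Deduction: −53 days → 16 July 2009.

2009-07-16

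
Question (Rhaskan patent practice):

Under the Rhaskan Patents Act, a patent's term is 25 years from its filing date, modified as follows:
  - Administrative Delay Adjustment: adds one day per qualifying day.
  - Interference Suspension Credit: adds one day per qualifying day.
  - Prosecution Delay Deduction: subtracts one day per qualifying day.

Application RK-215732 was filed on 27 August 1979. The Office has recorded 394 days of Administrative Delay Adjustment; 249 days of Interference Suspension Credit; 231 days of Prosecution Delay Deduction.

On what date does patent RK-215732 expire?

2005-10-13

Base term: filing date + 25 years → 27 August 2004.
Administrative Delay Adjustment: +394 days → 25 September 2005.
Interference Suspension Credit: +249 days → 1 June 2006.
Prosecution Delay Deduction: −231 days → 13 October 2005.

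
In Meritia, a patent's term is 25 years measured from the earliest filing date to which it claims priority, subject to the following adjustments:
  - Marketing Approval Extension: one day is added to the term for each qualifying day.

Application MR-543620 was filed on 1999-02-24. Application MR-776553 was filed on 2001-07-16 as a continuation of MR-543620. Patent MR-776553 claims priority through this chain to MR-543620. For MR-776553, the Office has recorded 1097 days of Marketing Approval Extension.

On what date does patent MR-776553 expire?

February 25, 2027

Earliest priority filing: 24 February 1999.
Base term: 24 February 1999 + 25 years → 24 February 2024.
Marketing Approval Extension: +1097 days → 25 February 2027.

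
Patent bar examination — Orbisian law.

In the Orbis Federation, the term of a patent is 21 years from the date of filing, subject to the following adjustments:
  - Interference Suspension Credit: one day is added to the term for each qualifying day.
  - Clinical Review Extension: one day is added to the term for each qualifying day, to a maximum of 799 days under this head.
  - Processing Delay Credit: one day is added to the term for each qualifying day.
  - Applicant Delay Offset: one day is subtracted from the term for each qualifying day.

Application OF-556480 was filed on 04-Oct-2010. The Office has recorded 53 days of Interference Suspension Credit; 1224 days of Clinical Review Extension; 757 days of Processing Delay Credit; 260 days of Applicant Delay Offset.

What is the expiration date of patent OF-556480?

Base term: filing date + 21 years → 4 October 2031.
Interference Suspension Credit: +53 days → 26 November 2031.
Clinical Review Extension: 1224 days claimed exceeds the 799-day cap, so +799 days → 2 February 2034.
Processing Delay Credit: +757 days → 29 February 2036.
Applicant Delay Offset: −260 days → 14 June 2035.

2035-06-14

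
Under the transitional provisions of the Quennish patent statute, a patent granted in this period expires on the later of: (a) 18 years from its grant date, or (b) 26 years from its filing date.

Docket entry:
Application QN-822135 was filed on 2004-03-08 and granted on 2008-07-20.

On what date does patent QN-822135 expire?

March 8, 2030

(a) grant + 18 years → 20 July 2026.
(b) filing + 26 years → 8 March 2030.
Later of the two: 8 March 2030.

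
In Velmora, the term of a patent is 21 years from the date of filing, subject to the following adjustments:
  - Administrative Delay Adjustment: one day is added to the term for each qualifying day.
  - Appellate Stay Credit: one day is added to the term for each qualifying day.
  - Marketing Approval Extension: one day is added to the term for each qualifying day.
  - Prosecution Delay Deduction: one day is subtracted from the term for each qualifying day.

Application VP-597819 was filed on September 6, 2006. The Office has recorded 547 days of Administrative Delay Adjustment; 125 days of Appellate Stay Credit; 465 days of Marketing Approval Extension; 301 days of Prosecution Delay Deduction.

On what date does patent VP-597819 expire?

Base term: filing date + 21 years → 6 September 2027.
Administrative Delay Adjustment: +547 days → 6 March 2029.
Appellate Stay Credit: +125 days → 9 July 2029.
Marketing Approval Extension: +465 days → 17 October 2030.
Prosecution Delay Deduction: −301 days → 20 December 2029.

December 20, 2029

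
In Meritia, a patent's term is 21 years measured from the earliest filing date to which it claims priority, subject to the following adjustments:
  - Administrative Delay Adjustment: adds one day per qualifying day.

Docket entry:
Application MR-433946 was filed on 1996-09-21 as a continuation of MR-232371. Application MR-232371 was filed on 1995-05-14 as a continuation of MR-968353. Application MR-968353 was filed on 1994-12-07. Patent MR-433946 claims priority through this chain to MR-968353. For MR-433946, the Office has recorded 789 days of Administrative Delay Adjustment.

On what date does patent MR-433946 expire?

2018-02-03

Earliest priority filing: 7 December 1994.
Base term: 7 December 1994 + 21 years → 7 December 2015.
Administrative Delay Adjustment: +789 days → 3 February 2018.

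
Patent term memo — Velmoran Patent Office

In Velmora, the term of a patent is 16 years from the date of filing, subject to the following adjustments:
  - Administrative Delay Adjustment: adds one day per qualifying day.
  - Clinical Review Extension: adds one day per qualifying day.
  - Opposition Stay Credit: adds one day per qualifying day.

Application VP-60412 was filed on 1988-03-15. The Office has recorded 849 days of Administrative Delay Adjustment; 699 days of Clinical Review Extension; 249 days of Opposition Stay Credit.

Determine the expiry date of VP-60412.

Base term: filing date + 16 years → 15 March 2004.
Administrative Delay Adjustment: +849 days → 12 July 2006.
Clinical Review Extension: +699 days → 10 June 2008.
Opposition Stay Credit: +249 days → 14 February 2009.

February 14, 2009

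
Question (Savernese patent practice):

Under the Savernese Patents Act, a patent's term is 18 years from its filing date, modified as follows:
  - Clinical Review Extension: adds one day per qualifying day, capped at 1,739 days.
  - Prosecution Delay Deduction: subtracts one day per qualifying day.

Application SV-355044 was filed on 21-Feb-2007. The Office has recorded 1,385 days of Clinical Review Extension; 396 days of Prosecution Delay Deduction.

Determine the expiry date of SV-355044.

2027-11-07

Base term: filing date + 18 years → 21 February 2025.
Clinical Review Extension: 1385 days (within the 1739-day cap) → +1385 days → 7 December 2028.
Prosecution Delay Deduction: −396 days → 7 November 2027.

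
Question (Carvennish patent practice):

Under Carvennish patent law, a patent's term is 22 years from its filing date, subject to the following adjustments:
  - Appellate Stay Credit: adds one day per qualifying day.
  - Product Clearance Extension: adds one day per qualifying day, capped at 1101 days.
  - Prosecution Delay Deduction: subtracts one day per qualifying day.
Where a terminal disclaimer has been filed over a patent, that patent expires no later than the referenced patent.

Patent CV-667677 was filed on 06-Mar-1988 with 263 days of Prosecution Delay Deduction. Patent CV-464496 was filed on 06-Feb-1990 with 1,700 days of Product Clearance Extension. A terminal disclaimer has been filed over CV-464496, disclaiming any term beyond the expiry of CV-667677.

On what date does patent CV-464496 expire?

Natural term of CV-464496:
  Base: filing + 22 years → 6 February 2012.
  Product Clearance Extension: 1700 days claimed exceeds the 1101-day cap, so +1101 days → 11 February 2015.
Expiry of referenced patent CV-667677:
  Base: filing + 22 years → 6 March 2010.
  Prosecution Delay Deduction: −263 days → 16 June 2009.
Terminal disclaimer: CV-464496 expires on the earlier of 11 February 2015 and 16 June 2009.

2009-06-16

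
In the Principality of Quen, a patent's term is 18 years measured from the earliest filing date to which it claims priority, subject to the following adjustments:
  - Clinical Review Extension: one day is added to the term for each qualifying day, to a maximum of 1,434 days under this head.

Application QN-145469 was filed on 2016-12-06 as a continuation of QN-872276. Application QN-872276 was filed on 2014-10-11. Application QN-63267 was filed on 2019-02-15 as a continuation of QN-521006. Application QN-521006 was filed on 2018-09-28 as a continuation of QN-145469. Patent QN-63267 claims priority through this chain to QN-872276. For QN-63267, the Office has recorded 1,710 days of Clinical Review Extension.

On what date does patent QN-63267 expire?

September 14, 2036

Earliest priority filing: 11 October 2014.
Base term: 11 October 2014 + 18 years → 11 October 2032.
Clinical Review Extension: 1710 days claimed exceeds the 1434-day cap, so +1434 days → 14 September 2036.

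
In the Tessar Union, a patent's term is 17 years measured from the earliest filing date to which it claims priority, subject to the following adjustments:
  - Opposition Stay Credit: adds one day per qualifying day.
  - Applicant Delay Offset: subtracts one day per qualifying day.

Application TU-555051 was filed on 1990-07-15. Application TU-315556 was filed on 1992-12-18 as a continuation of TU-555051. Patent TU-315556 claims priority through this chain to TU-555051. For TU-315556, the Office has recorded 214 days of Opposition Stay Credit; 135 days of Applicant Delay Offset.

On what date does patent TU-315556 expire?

Earliest priority filing: 15 July 1990.
Base term: 15 July 1990 + 17 years → 15 July 2007.
Opposition Stay Credit: +214 days → 14 February 2008.
Applicant Delay Offset: −135 days → 2 October 2007.

October 2, 2007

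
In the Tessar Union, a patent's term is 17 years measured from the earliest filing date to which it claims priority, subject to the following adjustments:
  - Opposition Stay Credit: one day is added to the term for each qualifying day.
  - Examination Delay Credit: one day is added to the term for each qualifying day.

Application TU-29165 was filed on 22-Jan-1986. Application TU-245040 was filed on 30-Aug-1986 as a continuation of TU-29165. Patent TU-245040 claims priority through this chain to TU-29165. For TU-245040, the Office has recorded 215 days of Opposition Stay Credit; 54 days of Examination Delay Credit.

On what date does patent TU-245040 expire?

Earliest priority filing: 22 January 1986.
Base term: 22 January 1986 + 17 years → 22 January 2003.
Opposition Stay Credit: +215 days → 25 August 2003.
Examination Delay Credit: +54 days → 18 October 2003.

2003-10-18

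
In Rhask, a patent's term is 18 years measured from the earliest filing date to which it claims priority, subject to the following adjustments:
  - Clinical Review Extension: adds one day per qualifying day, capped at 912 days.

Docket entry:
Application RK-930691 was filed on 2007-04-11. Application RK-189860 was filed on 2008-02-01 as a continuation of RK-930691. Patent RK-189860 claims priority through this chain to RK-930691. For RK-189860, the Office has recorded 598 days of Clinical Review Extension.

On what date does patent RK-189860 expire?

November 30, 2026

Earliest priority filing: 11 April 2007.
Base term: 11 April 2007 + 18 years → 11 April 2025.
Clinical Review Extension: 598 days (within the 912-day cap) → +598 days → 30 November 2026.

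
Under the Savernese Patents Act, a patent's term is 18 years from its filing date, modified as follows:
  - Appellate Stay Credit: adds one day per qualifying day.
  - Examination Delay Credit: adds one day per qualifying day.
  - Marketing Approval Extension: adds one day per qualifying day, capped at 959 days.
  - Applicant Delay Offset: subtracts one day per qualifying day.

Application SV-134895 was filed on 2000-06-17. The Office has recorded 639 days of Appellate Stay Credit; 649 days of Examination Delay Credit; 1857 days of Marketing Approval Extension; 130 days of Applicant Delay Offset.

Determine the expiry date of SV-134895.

Base term: filing date + 18 years → 17 June 2018.
Appellate Stay Credit: +639 days → 17 March 2020.
Examination Delay Credit: +649 days → 26 December 2021.
Marketing Approval Extension: 1857 days claimed exceeds the 959-day cap, so +959 days → 11 August 2024.
Applicant Delay Offset: −130 days → 3 April 2024.

April 3, 2024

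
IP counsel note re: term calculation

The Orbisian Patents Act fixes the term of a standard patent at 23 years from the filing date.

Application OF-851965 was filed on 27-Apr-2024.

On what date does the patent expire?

2047-04-27

Filing date + 23 years → 27 April 2047.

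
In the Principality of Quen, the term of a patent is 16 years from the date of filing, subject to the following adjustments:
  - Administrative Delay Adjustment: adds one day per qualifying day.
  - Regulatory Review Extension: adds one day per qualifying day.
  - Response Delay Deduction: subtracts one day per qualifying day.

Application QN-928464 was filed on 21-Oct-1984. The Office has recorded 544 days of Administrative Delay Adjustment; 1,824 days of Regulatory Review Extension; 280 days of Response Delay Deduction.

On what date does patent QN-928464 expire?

July 10, 2006

Base term: filing date + 16 years → 21 October 2000.
Administrative Delay Adjustment: +544 days → 18 April 2002.
Regulatory Review Extension: +1824 days → 16 April 2007.
Response Delay Deduction: −280 days → 10 July 2006.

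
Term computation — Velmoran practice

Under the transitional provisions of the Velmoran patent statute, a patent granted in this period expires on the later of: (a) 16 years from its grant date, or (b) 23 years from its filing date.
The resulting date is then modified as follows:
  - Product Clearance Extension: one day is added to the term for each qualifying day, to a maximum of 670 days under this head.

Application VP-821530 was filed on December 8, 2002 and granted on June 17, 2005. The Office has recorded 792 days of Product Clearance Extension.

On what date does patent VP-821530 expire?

2027-10-09

(a) grant + 16 years → 17 June 2021.
(b) filing + 23 years → 8 December 2025.
Later of the two: 8 December 2025.
Product Clearance Extension: 792 days claimed exceeds the 670-day cap, so +670 days → 9 October 2027.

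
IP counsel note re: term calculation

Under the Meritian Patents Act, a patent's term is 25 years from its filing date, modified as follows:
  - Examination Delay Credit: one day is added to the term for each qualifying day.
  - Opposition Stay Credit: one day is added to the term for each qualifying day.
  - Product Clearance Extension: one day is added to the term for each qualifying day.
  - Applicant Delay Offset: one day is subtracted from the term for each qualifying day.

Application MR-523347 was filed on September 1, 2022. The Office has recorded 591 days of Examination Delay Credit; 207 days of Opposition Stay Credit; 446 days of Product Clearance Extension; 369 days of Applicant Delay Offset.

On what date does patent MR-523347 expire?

Base term: filing date + 25 years → 1 September 2047.
Examination Delay Credit: +591 days → 14 April 2049.
Opposition Stay Credit: +207 days → 7 November 2049.
Product Clearance Extension: +446 days → 27 January 2051.
Applicant Delay Offset: −369 days → 23 January 2050.

January 23, 2050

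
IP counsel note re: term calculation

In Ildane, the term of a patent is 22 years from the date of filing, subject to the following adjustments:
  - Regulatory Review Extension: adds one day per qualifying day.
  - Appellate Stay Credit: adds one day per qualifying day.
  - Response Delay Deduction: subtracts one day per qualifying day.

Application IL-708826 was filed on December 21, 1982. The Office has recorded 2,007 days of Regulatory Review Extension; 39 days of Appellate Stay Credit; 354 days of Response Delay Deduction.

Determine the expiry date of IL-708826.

Base term: filing date + 22 years → 21 December 2004.
Regulatory Review Extension: +2007 days → 20 June 2010.
Appellate Stay Credit: +39 days → 29 July 2010.
Response Delay Deduction: −354 days → 9 August 2009.

August 9, 2009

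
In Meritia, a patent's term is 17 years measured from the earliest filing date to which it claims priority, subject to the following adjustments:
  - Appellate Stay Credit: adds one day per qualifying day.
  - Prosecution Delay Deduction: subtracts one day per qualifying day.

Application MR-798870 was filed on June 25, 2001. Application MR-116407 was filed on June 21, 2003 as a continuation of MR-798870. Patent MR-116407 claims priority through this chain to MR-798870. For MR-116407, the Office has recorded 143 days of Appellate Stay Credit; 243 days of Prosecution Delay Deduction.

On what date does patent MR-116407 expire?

2018-03-17

Earliest priority filing: 25 June 2001.
Base term: 25 June 2001 + 17 years → 25 June 2018.
Appellate Stay Credit: +143 days → 15 November 2018.
Prosecution Delay Deduction: −243 days → 17 March 2018.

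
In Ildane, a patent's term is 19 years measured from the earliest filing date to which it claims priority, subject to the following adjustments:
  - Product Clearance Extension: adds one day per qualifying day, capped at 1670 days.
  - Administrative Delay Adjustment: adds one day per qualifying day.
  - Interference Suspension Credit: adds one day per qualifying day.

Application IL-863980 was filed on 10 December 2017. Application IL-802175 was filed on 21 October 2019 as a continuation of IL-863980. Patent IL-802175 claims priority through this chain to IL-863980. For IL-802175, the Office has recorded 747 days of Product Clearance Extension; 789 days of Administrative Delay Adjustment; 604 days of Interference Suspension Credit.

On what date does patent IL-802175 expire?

Earliest priority filing: 10 December 2017.
Base term: 10 December 2017 + 19 years → 10 December 2036.
Product Clearance Extension: 747 days (within the 1670-day cap) → +747 days → 27 December 2038.
Administrative Delay Adjustment: +789 days → 23 February 2041.
Interference Suspension Credit: +604 days → 20 October 2042.

2042-10-20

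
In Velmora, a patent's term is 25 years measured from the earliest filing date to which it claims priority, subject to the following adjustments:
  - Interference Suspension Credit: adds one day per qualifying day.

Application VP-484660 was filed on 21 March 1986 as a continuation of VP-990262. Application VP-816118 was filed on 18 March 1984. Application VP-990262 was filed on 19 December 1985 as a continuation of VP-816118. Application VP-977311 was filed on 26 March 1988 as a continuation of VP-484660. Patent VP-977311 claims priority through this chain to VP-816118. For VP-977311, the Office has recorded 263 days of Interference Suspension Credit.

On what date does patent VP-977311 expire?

2009-12-06

Earliest priority filing: 18 March 1984.
Base term: 18 March 1984 + 25 years → 18 March 2009.
Interference Suspension Credit: +263 days → 6 December 2009.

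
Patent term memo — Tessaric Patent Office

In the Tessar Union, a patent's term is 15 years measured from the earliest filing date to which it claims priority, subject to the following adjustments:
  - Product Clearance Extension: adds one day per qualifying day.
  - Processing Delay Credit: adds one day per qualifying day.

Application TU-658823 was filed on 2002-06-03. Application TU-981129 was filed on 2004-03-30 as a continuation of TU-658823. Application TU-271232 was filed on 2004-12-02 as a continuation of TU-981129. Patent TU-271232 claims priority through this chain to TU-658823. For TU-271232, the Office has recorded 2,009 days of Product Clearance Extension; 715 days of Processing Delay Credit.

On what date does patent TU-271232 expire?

2024-11-17

Earliest priority filing: 3 June 2002.
Base term: 3 June 2002 + 15 years → 3 June 2017.
Product Clearance Extension: +2009 days → 3 December 2022.
Processing Delay Credit: +715 days → 17 November 2024.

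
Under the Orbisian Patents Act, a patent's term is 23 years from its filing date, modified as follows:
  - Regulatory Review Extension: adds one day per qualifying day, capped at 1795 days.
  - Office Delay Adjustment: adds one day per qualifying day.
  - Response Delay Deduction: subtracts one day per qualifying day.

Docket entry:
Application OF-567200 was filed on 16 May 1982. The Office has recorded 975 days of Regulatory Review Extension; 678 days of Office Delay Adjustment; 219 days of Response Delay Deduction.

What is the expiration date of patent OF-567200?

2009-04-19

Base term: filing date + 23 years → 16 May 2005.
Regulatory Review Extension: 975 days (within the 1795-day cap) → +975 days → 16 January 2008.
Office Delay Adjustment: +678 days → 24 November 2009.
Response Delay Deduction: −219 days → 19 April 2009.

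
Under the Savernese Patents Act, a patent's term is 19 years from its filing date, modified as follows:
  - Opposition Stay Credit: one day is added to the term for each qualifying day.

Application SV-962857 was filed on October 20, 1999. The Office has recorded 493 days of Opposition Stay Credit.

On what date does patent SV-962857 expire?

February 25, 2020

Base term: filing date + 19 years → 20 October 2018.
Opposition Stay Credit: +493 days → 25 February 2020.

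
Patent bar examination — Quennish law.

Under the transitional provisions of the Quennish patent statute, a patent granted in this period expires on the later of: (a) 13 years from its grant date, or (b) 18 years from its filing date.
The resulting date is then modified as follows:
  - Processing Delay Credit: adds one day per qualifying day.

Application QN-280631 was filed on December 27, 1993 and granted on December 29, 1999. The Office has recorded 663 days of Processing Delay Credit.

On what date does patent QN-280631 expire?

2014-10-23

(a) grant + 13 years → 29 December 2012.
(b) filing + 18 years → 27 December 2011.
Later of the two: 29 December 2012.
Processing Delay Credit: +663 days → 23 October 2014.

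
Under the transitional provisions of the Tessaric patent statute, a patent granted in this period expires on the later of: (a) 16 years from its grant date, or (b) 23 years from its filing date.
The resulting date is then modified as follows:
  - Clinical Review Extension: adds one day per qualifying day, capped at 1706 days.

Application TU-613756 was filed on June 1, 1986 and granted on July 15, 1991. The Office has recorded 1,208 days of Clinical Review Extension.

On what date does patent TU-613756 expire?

2012-09-21

(a) grant + 16 years → 15 July 2007.
(b) filing + 23 years → 1 June 2009.
Later of the two: 1 June 2009.
Clinical Review Extension: 1208 days (within the 1706-day cap) → +1208 days → 21 September 2012.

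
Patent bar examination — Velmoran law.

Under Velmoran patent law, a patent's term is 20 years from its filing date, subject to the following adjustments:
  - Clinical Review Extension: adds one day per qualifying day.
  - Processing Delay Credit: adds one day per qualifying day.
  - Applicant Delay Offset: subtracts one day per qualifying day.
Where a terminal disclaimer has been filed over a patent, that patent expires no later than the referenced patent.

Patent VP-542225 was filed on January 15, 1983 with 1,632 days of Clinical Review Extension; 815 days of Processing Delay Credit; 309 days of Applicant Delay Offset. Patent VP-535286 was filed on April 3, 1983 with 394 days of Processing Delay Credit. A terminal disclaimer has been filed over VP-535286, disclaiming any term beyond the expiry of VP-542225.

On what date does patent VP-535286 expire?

Natural term of VP-535286:
  Base: filing + 20 years → 3 April 2003.
  Processing Delay Credit: +394 days → 1 May 2004.
Expiry of referenced patent VP-542225:
  Base: filing + 20 years → 15 January 2003.
  Clinical Review Extension: +1632 days → 5 July 2007.
  Processing Delay Credit: +815 days → 27 September 2009.
  Applicant Delay Offset: −309 days → 22 November 2008.
Terminal disclaimer: VP-535286 expires on the earlier of 1 May 2004 and 22 November 2008.

May 1, 2004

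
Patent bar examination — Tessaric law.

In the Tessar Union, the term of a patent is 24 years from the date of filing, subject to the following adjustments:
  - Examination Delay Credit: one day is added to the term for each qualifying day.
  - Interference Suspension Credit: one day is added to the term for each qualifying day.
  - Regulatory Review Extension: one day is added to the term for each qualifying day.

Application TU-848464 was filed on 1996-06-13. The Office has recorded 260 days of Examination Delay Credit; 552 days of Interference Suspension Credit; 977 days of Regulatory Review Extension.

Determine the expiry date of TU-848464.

May 7, 2025

Base term: filing date + 24 years → 13 June 2020.
Examination Delay Credit: +260 days → 28 February 2021.
Interference Suspension Credit: +552 days → 3 September 2022.
Regulatory Review Extension: +977 days → 7 May 2025.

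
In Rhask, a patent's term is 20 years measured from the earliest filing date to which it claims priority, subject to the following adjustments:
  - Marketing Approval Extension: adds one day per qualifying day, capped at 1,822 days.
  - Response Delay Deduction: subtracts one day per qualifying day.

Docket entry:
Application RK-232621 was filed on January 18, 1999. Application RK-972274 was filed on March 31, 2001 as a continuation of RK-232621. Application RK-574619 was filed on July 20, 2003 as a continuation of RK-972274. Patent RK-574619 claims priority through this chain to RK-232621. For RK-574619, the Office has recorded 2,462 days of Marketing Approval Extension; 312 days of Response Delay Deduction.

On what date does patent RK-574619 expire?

Earliest priority filing: 18 January 1999.
Base term: 18 January 1999 + 20 years → 18 January 2019.
Marketing Approval Extension: 2462 days claimed exceeds the 1822-day cap, so +1822 days → 14 January 2024.
Response Delay Deduction: −312 days → 8 March 2023.

March 8, 2023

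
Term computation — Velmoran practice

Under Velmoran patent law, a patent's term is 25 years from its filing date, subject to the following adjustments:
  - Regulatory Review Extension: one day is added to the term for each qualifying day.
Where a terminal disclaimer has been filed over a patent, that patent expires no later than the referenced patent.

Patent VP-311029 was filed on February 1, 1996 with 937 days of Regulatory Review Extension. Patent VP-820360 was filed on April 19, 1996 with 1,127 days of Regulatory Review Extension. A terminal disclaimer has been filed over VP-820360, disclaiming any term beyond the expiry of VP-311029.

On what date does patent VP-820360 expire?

August 27, 2023

Natural term of VP-820360:
  Base: filing + 25 years → 19 April 2021.
  Regulatory Review Extension: +1127 days → 20 May 2024.
Expiry of referenced patent VP-311029:
  Base: filing + 25 years → 1 February 2021.
  Regulatory Review Extension: +937 days → 27 August 2023.
Terminal disclaimer: VP-820360 expires on the earlier of 20 May 2024 and 27 August 2023.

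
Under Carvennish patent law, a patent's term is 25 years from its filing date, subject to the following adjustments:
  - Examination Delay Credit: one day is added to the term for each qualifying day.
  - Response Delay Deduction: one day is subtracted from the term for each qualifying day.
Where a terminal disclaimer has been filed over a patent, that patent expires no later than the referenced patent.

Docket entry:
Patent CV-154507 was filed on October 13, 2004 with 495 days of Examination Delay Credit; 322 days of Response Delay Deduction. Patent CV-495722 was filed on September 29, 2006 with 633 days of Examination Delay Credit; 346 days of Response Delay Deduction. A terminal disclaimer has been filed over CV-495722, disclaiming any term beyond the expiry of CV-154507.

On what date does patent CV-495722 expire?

Natural term of CV-495722:
  Base: filing + 25 years → 29 September 2031.
  Examination Delay Credit: +633 days → 23 June 2033.
  Response Delay Deduction: −346 days → 12 July 2032.
Expiry of referenced patent CV-154507:
  Base: filing + 25 years → 13 October 2029.
  Examination Delay Credit: +495 days → 20 February 2031.
  Response Delay Deduction: −322 days → 4 April 2030.
Terminal disclaimer: CV-495722 expires on the earlier of 12 July 2032 and 4 April 2030.

April 4, 2030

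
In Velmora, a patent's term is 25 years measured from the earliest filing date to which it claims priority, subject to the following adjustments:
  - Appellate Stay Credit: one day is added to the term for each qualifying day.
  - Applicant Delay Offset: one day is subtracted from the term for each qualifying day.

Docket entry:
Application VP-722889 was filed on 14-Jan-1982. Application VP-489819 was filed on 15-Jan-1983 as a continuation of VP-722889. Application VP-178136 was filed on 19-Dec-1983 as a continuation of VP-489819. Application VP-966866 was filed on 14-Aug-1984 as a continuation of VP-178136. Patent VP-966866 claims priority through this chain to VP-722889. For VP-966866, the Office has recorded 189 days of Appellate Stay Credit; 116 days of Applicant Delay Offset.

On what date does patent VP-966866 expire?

March 28, 2007

Earliest priority filing: 14 January 1982.
Base term: 14 January 1982 + 25 years → 14 January 2007.
Appellate Stay Credit: +189 days → 22 July 2007.
Applicant Delay Offset: −116 days → 28 March 2007.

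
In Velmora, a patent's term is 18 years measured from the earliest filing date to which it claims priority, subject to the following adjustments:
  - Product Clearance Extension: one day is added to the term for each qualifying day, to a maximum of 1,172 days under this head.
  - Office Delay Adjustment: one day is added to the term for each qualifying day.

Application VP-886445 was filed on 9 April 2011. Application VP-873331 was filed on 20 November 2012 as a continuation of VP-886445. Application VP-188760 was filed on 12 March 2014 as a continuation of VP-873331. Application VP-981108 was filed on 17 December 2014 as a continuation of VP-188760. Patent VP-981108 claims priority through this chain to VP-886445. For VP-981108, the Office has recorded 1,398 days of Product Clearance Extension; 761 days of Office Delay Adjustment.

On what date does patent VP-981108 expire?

2034-07-25

Earliest priority filing: 9 April 2011.
Base term: 9 April 2011 + 18 years → 9 April 2029.
Product Clearance Extension: 1398 days claimed exceeds the 1172-day cap, so +1172 days → 24 June 2032.
Office Delay Adjustment: +761 days → 25 July 2034.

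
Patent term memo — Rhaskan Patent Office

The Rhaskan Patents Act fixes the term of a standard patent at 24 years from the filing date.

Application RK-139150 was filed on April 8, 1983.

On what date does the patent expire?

2007-04-08

Filing date + 24 years → 8 April 2007.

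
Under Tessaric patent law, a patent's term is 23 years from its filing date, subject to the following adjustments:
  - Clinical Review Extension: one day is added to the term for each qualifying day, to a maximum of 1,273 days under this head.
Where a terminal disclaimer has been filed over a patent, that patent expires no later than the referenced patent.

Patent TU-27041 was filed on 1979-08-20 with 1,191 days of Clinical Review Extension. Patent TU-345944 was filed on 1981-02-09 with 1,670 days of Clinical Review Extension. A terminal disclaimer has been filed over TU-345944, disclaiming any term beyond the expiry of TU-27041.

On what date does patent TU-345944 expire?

Natural term of TU-345944:
  Base: filing + 23 years → 9 February 2004.
  Clinical Review Extension: 1670 days claimed exceeds the 1273-day cap, so +1273 days → 5 August 2007.
Expiry of referenced patent TU-27041:
  Base: filing + 23 years → 20 August 2002.
  Clinical Review Extension: 1191 days (within the 1273-day cap) → +1191 days → 23 November 2005.
Terminal disclaimer: TU-345944 expires on the earlier of 5 August 2007 and 23 November 2005.

2005-11-23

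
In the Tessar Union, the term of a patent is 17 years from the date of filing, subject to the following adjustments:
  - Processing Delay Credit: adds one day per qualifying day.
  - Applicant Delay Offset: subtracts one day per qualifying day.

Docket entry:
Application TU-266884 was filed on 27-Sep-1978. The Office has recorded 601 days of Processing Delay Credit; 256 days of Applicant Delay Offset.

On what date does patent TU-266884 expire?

Base term: filing date + 17 years → 27 September 1995.
Processing Delay Credit: +601 days → 20 May 1997.
Applicant Delay Offset: −256 days → 6 September 1996.

1996-09-06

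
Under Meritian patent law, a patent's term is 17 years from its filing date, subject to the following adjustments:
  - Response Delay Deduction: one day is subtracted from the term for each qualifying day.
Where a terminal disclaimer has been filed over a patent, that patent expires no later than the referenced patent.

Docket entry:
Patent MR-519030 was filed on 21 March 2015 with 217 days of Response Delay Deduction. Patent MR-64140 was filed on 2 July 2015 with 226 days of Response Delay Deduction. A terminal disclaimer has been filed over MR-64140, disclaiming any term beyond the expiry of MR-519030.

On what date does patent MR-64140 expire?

Natural term of MR-64140:
  Base: filing + 17 years → 2 July 2032.
  Response Delay Deduction: −226 days → 19 November 2031.
Expiry of referenced patent MR-519030:
  Base: filing + 17 years → 21 March 2032.
  Response Delay Deduction: −217 days → 17 August 2031.
Terminal disclaimer: MR-64140 expires on the earlier of 19 November 2031 and 17 August 2031.

August 17, 2031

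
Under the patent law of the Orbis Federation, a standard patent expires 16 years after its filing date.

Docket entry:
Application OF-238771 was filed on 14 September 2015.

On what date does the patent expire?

Filing date + 16 years → 14 September 2031.

September 14, 2031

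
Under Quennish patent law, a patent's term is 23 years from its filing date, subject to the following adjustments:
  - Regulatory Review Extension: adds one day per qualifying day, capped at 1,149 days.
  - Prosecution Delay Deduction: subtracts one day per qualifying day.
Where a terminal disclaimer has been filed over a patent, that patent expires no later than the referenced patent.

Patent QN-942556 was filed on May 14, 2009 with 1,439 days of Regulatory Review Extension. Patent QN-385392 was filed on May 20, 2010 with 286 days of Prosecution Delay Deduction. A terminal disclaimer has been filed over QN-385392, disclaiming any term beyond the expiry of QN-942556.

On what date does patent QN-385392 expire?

Natural term of QN-385392:
  Base: filing + 23 years → 20 May 2033.
  Prosecution Delay Deduction: −286 days → 7 August 2032.
Expiry of referenced patent QN-942556:
  Base: filing + 23 years → 14 May 2032.
  Regulatory Review Extension: 1439 days claimed exceeds the 1149-day cap, so +1149 days → 7 July 2035.
Terminal disclaimer: QN-385392 expires on the earlier of 7 August 2032 and 7 July 2035.

August 7, 2032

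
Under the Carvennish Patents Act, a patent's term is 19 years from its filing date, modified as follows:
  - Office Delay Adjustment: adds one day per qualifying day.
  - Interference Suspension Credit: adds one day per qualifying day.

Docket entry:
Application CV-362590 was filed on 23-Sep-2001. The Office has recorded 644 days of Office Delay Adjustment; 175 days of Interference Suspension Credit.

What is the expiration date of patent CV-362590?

Base term: filing date + 19 years → 23 September 2020.
Office Delay Adjustment: +644 days → 29 June 2022.
Interference Suspension Credit: +175 days → 21 December 2022.

2022-12-21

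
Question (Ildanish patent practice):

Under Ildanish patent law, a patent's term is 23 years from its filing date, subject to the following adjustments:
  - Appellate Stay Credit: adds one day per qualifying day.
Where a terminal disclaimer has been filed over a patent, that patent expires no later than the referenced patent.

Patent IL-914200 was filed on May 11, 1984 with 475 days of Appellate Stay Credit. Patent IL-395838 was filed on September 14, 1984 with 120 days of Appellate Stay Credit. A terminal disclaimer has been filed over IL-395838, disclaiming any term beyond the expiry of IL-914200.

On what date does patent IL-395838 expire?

Natural term of IL-395838:
  Base: filing + 23 years → 14 September 2007.
  Appellate Stay Credit: +120 days → 12 January 2008.
Expiry of referenced patent IL-914200:
  Base: filing + 23 years → 11 May 2007.
  Appellate Stay Credit: +475 days → 28 August 2008.
Terminal disclaimer: IL-395838 expires on the earlier of 12 January 2008 and 28 August 2008.

2008-01-12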